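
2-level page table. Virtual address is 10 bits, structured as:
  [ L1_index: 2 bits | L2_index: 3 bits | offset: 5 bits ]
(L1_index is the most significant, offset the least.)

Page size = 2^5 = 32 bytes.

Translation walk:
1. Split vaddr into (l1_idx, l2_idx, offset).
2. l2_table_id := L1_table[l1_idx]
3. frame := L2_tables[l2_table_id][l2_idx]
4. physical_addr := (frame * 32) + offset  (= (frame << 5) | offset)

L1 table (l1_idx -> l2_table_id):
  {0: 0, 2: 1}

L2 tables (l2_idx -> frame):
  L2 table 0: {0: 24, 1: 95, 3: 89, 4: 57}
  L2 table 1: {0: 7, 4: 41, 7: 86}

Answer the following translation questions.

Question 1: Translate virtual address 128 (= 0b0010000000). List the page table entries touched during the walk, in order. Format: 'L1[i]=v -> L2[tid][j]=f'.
Answer: L1[0]=0 -> L2[0][4]=57

Derivation:
vaddr = 128 = 0b0010000000
Split: l1_idx=0, l2_idx=4, offset=0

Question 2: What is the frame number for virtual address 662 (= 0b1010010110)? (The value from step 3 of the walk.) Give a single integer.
Answer: 41

Derivation:
vaddr = 662: l1_idx=2, l2_idx=4
L1[2] = 1; L2[1][4] = 41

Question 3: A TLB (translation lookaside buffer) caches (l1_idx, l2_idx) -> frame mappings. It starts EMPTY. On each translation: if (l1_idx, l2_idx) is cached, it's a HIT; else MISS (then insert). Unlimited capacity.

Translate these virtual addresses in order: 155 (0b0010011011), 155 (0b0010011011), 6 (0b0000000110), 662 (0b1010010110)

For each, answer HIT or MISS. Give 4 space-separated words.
vaddr=155: (0,4) not in TLB -> MISS, insert
vaddr=155: (0,4) in TLB -> HIT
vaddr=6: (0,0) not in TLB -> MISS, insert
vaddr=662: (2,4) not in TLB -> MISS, insert

Answer: MISS HIT MISS MISS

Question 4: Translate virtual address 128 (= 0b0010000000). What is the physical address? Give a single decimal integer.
vaddr = 128 = 0b0010000000
Split: l1_idx=0, l2_idx=4, offset=0
L1[0] = 0
L2[0][4] = 57
paddr = 57 * 32 + 0 = 1824

Answer: 1824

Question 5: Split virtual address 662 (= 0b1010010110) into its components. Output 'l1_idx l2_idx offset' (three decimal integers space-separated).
vaddr = 662 = 0b1010010110
  top 2 bits -> l1_idx = 2
  next 3 bits -> l2_idx = 4
  bottom 5 bits -> offset = 22

Answer: 2 4 22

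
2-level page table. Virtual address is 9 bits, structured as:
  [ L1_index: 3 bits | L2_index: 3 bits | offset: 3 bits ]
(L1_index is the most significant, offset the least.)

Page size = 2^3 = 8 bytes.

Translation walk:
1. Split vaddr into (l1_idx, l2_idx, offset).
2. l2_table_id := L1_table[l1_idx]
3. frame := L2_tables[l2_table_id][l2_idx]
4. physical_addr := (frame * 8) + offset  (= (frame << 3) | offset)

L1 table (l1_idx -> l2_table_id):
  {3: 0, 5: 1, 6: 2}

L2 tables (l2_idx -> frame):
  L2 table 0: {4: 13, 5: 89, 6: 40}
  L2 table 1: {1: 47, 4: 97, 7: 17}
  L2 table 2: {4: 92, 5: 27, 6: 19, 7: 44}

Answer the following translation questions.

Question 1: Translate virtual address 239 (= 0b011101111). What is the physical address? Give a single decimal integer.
Answer: 719

Derivation:
vaddr = 239 = 0b011101111
Split: l1_idx=3, l2_idx=5, offset=7
L1[3] = 0
L2[0][5] = 89
paddr = 89 * 8 + 7 = 719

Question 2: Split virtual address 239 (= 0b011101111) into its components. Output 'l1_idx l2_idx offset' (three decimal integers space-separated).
Answer: 3 5 7

Derivation:
vaddr = 239 = 0b011101111
  top 3 bits -> l1_idx = 3
  next 3 bits -> l2_idx = 5
  bottom 3 bits -> offset = 7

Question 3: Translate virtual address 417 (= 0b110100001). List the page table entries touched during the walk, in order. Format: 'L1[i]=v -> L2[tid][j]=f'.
vaddr = 417 = 0b110100001
Split: l1_idx=6, l2_idx=4, offset=1

Answer: L1[6]=2 -> L2[2][4]=92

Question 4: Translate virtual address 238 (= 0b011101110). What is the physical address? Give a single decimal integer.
vaddr = 238 = 0b011101110
Split: l1_idx=3, l2_idx=5, offset=6
L1[3] = 0
L2[0][5] = 89
paddr = 89 * 8 + 6 = 718

Answer: 718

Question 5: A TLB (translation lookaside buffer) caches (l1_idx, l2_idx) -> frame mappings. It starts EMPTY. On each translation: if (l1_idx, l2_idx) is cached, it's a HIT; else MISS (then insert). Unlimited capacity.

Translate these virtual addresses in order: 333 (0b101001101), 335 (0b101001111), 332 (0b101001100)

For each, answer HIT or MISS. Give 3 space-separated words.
Answer: MISS HIT HIT

Derivation:
vaddr=333: (5,1) not in TLB -> MISS, insert
vaddr=335: (5,1) in TLB -> HIT
vaddr=332: (5,1) in TLB -> HIT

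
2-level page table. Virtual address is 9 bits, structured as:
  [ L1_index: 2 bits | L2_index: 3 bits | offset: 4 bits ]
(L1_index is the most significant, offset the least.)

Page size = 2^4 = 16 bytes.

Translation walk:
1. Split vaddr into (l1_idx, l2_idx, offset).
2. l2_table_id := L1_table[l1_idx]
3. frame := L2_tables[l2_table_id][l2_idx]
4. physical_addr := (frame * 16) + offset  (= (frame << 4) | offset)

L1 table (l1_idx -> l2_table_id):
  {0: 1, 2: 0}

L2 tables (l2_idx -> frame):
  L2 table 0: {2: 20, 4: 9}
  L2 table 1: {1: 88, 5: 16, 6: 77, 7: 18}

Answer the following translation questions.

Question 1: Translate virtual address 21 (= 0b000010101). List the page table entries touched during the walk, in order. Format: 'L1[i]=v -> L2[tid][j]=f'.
vaddr = 21 = 0b000010101
Split: l1_idx=0, l2_idx=1, offset=5

Answer: L1[0]=1 -> L2[1][1]=88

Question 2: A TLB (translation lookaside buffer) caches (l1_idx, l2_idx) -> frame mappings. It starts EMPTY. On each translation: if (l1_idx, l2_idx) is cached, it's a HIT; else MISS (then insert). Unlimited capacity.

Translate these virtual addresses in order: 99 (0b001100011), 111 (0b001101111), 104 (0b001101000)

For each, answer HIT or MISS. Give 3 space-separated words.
Answer: MISS HIT HIT

Derivation:
vaddr=99: (0,6) not in TLB -> MISS, insert
vaddr=111: (0,6) in TLB -> HIT
vaddr=104: (0,6) in TLB -> HIT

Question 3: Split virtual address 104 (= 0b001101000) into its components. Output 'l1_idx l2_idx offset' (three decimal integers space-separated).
vaddr = 104 = 0b001101000
  top 2 bits -> l1_idx = 0
  next 3 bits -> l2_idx = 6
  bottom 4 bits -> offset = 8

Answer: 0 6 8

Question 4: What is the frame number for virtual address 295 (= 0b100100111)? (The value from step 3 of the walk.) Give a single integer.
Answer: 20

Derivation:
vaddr = 295: l1_idx=2, l2_idx=2
L1[2] = 0; L2[0][2] = 20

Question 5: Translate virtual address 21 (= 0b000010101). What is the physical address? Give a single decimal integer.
Answer: 1413

Derivation:
vaddr = 21 = 0b000010101
Split: l1_idx=0, l2_idx=1, offset=5
L1[0] = 1
L2[1][1] = 88
paddr = 88 * 16 + 5 = 1413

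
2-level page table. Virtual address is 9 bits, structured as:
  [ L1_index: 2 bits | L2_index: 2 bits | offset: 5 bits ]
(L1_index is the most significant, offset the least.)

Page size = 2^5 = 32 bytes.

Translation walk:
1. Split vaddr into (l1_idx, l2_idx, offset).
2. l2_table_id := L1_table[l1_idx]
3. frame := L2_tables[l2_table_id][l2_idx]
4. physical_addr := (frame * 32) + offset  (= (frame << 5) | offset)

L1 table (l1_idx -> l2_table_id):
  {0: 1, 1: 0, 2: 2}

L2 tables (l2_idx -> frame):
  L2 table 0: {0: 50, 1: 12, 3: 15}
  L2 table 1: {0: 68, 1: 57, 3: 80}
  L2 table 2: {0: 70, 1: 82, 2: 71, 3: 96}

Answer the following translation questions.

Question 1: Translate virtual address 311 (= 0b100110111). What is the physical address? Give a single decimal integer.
Answer: 2647

Derivation:
vaddr = 311 = 0b100110111
Split: l1_idx=2, l2_idx=1, offset=23
L1[2] = 2
L2[2][1] = 82
paddr = 82 * 32 + 23 = 2647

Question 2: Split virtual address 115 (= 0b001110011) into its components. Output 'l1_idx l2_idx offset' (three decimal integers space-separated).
vaddr = 115 = 0b001110011
  top 2 bits -> l1_idx = 0
  next 2 bits -> l2_idx = 3
  bottom 5 bits -> offset = 19

Answer: 0 3 19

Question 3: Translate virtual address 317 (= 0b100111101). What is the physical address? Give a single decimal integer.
Answer: 2653

Derivation:
vaddr = 317 = 0b100111101
Split: l1_idx=2, l2_idx=1, offset=29
L1[2] = 2
L2[2][1] = 82
paddr = 82 * 32 + 29 = 2653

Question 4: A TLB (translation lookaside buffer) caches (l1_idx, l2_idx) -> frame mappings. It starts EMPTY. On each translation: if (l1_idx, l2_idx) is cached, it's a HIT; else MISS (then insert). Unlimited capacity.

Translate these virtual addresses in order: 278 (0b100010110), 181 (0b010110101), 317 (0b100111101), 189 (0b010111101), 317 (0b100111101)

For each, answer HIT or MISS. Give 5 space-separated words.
Answer: MISS MISS MISS HIT HIT

Derivation:
vaddr=278: (2,0) not in TLB -> MISS, insert
vaddr=181: (1,1) not in TLB -> MISS, insert
vaddr=317: (2,1) not in TLB -> MISS, insert
vaddr=189: (1,1) in TLB -> HIT
vaddr=317: (2,1) in TLB -> HIT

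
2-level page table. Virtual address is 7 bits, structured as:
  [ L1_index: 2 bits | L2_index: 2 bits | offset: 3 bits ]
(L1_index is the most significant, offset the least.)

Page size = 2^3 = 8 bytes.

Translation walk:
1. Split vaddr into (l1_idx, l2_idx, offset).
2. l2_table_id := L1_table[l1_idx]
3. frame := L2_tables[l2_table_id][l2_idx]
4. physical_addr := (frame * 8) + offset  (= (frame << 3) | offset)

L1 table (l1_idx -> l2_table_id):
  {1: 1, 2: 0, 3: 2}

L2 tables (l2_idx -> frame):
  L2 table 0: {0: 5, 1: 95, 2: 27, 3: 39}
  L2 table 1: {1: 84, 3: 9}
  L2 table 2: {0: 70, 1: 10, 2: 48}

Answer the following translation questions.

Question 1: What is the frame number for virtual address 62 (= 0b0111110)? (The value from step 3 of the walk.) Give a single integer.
vaddr = 62: l1_idx=1, l2_idx=3
L1[1] = 1; L2[1][3] = 9

Answer: 9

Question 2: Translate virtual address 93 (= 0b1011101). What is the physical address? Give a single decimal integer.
Answer: 317

Derivation:
vaddr = 93 = 0b1011101
Split: l1_idx=2, l2_idx=3, offset=5
L1[2] = 0
L2[0][3] = 39
paddr = 39 * 8 + 5 = 317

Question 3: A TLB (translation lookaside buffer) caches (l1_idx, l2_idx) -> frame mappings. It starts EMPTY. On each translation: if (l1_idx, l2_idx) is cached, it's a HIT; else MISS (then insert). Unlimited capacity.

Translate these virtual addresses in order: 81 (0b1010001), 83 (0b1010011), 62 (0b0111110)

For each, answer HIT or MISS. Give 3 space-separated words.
vaddr=81: (2,2) not in TLB -> MISS, insert
vaddr=83: (2,2) in TLB -> HIT
vaddr=62: (1,3) not in TLB -> MISS, insert

Answer: MISS HIT MISS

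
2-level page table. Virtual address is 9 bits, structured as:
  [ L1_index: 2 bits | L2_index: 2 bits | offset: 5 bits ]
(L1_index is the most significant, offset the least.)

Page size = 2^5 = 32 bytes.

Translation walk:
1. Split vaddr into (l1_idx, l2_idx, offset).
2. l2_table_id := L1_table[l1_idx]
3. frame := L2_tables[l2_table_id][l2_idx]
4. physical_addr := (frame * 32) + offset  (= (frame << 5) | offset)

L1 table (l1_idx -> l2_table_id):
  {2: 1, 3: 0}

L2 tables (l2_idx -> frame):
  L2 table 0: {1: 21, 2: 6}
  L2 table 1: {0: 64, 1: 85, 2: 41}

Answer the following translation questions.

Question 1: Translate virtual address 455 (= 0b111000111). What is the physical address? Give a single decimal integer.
vaddr = 455 = 0b111000111
Split: l1_idx=3, l2_idx=2, offset=7
L1[3] = 0
L2[0][2] = 6
paddr = 6 * 32 + 7 = 199

Answer: 199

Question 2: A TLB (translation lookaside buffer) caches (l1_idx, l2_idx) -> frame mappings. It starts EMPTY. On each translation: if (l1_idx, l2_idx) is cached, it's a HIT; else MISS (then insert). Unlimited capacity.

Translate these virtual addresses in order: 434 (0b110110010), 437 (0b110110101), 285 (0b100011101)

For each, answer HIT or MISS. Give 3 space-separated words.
vaddr=434: (3,1) not in TLB -> MISS, insert
vaddr=437: (3,1) in TLB -> HIT
vaddr=285: (2,0) not in TLB -> MISS, insert

Answer: MISS HIT MISS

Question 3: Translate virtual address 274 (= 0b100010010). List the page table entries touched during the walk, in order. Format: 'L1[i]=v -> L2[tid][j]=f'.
vaddr = 274 = 0b100010010
Split: l1_idx=2, l2_idx=0, offset=18

Answer: L1[2]=1 -> L2[1][0]=64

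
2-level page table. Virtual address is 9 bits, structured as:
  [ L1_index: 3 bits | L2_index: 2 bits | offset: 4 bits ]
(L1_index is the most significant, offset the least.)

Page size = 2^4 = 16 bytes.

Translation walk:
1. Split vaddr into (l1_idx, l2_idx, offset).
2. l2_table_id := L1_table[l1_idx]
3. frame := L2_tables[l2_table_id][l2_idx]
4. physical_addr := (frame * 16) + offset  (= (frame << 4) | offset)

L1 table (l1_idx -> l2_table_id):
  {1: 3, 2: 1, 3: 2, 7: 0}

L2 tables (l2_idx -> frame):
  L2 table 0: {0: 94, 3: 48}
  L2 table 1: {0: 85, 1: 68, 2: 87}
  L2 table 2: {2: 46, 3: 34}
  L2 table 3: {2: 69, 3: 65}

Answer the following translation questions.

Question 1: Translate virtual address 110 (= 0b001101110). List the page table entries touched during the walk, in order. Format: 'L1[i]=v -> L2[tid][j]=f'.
Answer: L1[1]=3 -> L2[3][2]=69

Derivation:
vaddr = 110 = 0b001101110
Split: l1_idx=1, l2_idx=2, offset=14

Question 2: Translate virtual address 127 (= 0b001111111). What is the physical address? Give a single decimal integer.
vaddr = 127 = 0b001111111
Split: l1_idx=1, l2_idx=3, offset=15
L1[1] = 3
L2[3][3] = 65
paddr = 65 * 16 + 15 = 1055

Answer: 1055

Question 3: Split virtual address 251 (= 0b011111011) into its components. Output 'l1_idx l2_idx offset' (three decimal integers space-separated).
vaddr = 251 = 0b011111011
  top 3 bits -> l1_idx = 3
  next 2 bits -> l2_idx = 3
  bottom 4 bits -> offset = 11

Answer: 3 3 11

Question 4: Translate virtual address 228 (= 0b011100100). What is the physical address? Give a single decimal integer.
Answer: 740

Derivation:
vaddr = 228 = 0b011100100
Split: l1_idx=3, l2_idx=2, offset=4
L1[3] = 2
L2[2][2] = 46
paddr = 46 * 16 + 4 = 740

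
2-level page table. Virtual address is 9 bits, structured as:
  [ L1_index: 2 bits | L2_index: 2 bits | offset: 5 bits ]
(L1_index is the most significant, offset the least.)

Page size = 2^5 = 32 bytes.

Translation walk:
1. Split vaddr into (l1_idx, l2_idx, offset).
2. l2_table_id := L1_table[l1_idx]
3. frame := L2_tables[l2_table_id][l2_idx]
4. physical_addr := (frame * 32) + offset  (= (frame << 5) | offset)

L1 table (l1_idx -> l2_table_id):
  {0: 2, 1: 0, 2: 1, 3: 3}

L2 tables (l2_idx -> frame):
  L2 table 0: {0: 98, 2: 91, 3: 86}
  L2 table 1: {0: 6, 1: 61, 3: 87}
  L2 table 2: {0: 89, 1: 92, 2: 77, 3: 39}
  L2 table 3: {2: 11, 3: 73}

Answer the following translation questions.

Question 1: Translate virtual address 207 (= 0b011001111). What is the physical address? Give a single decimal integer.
Answer: 2927

Derivation:
vaddr = 207 = 0b011001111
Split: l1_idx=1, l2_idx=2, offset=15
L1[1] = 0
L2[0][2] = 91
paddr = 91 * 32 + 15 = 2927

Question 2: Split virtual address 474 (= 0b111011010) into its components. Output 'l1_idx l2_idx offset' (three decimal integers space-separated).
Answer: 3 2 26

Derivation:
vaddr = 474 = 0b111011010
  top 2 bits -> l1_idx = 3
  next 2 bits -> l2_idx = 2
  bottom 5 bits -> offset = 26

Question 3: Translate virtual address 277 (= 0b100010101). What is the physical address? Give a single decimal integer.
Answer: 213

Derivation:
vaddr = 277 = 0b100010101
Split: l1_idx=2, l2_idx=0, offset=21
L1[2] = 1
L2[1][0] = 6
paddr = 6 * 32 + 21 = 213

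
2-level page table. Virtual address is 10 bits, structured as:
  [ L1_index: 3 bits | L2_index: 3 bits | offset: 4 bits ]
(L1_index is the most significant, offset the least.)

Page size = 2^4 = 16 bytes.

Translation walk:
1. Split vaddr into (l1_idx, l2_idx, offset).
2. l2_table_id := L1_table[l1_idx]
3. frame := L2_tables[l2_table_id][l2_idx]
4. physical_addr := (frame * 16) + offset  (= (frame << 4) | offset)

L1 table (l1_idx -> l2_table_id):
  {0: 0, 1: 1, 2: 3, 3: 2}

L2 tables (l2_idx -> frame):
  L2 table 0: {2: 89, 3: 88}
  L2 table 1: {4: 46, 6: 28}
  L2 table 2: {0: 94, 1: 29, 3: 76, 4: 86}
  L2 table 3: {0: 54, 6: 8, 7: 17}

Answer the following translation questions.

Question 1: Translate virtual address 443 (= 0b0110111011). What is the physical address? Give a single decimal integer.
vaddr = 443 = 0b0110111011
Split: l1_idx=3, l2_idx=3, offset=11
L1[3] = 2
L2[2][3] = 76
paddr = 76 * 16 + 11 = 1227

Answer: 1227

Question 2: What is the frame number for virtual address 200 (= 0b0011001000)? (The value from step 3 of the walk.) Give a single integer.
Answer: 46

Derivation:
vaddr = 200: l1_idx=1, l2_idx=4
L1[1] = 1; L2[1][4] = 46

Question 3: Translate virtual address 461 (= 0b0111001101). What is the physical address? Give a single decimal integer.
vaddr = 461 = 0b0111001101
Split: l1_idx=3, l2_idx=4, offset=13
L1[3] = 2
L2[2][4] = 86
paddr = 86 * 16 + 13 = 1389

Answer: 1389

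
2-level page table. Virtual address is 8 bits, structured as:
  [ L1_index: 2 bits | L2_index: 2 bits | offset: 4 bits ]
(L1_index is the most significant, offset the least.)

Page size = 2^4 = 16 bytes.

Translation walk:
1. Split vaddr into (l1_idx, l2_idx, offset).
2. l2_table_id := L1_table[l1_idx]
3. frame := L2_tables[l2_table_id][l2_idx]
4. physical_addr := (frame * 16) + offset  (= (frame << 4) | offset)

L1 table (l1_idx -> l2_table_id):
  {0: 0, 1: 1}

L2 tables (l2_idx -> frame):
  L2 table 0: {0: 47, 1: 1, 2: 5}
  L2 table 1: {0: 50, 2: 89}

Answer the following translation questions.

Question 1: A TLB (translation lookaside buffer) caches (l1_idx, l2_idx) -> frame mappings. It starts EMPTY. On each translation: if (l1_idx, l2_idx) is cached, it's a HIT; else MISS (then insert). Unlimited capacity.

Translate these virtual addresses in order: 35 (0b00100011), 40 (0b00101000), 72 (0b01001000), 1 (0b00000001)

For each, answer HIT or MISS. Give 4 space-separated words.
vaddr=35: (0,2) not in TLB -> MISS, insert
vaddr=40: (0,2) in TLB -> HIT
vaddr=72: (1,0) not in TLB -> MISS, insert
vaddr=1: (0,0) not in TLB -> MISS, insert

Answer: MISS HIT MISS MISS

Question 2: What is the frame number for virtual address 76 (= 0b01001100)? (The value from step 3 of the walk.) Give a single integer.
vaddr = 76: l1_idx=1, l2_idx=0
L1[1] = 1; L2[1][0] = 50

Answer: 50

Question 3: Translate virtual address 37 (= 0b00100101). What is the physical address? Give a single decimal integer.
Answer: 85

Derivation:
vaddr = 37 = 0b00100101
Split: l1_idx=0, l2_idx=2, offset=5
L1[0] = 0
L2[0][2] = 5
paddr = 5 * 16 + 5 = 85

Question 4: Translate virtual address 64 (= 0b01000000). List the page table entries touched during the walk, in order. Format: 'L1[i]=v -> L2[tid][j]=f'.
Answer: L1[1]=1 -> L2[1][0]=50

Derivation:
vaddr = 64 = 0b01000000
Split: l1_idx=1, l2_idx=0, offset=0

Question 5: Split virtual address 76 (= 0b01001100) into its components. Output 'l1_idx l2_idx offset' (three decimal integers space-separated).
vaddr = 76 = 0b01001100
  top 2 bits -> l1_idx = 1
  next 2 bits -> l2_idx = 0
  bottom 4 bits -> offset = 12

Answer: 1 0 12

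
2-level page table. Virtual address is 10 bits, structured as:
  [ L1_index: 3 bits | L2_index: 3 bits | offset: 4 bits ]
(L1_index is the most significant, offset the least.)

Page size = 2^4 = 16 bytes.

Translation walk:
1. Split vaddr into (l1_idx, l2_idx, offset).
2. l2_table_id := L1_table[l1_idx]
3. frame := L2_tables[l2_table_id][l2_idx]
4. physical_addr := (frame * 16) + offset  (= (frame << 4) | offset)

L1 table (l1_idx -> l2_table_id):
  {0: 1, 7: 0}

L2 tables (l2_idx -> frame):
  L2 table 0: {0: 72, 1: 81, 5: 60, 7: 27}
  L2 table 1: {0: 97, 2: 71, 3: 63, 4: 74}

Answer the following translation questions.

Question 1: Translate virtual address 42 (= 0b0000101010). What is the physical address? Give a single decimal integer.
vaddr = 42 = 0b0000101010
Split: l1_idx=0, l2_idx=2, offset=10
L1[0] = 1
L2[1][2] = 71
paddr = 71 * 16 + 10 = 1146

Answer: 1146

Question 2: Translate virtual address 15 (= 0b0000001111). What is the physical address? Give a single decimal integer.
Answer: 1567

Derivation:
vaddr = 15 = 0b0000001111
Split: l1_idx=0, l2_idx=0, offset=15
L1[0] = 1
L2[1][0] = 97
paddr = 97 * 16 + 15 = 1567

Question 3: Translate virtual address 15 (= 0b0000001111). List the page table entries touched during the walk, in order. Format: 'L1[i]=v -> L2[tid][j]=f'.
vaddr = 15 = 0b0000001111
Split: l1_idx=0, l2_idx=0, offset=15

Answer: L1[0]=1 -> L2[1][0]=97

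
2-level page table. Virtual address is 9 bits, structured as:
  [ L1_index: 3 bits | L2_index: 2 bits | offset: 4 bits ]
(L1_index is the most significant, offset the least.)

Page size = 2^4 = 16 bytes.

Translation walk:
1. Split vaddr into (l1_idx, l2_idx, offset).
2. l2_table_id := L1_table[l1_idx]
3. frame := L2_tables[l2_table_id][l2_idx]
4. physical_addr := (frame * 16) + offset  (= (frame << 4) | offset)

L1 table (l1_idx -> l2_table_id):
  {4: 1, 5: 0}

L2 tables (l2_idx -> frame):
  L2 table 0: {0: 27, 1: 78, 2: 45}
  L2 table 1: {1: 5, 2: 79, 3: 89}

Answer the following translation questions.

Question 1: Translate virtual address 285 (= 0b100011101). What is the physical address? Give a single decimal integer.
Answer: 93

Derivation:
vaddr = 285 = 0b100011101
Split: l1_idx=4, l2_idx=1, offset=13
L1[4] = 1
L2[1][1] = 5
paddr = 5 * 16 + 13 = 93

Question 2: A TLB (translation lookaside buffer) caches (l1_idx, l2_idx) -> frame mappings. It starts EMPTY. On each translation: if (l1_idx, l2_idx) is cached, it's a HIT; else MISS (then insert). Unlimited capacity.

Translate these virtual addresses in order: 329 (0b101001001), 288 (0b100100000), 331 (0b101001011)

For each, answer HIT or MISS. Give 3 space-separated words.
Answer: MISS MISS HIT

Derivation:
vaddr=329: (5,0) not in TLB -> MISS, insert
vaddr=288: (4,2) not in TLB -> MISS, insert
vaddr=331: (5,0) in TLB -> HIT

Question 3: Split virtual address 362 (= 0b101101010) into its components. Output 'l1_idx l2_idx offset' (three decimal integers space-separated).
Answer: 5 2 10

Derivation:
vaddr = 362 = 0b101101010
  top 3 bits -> l1_idx = 5
  next 2 bits -> l2_idx = 2
  bottom 4 bits -> offset = 10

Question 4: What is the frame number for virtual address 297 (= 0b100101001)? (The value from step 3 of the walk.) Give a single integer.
vaddr = 297: l1_idx=4, l2_idx=2
L1[4] = 1; L2[1][2] = 79

Answer: 79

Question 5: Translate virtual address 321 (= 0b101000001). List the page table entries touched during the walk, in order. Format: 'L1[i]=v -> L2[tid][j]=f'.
Answer: L1[5]=0 -> L2[0][0]=27

Derivation:
vaddr = 321 = 0b101000001
Split: l1_idx=5, l2_idx=0, offset=1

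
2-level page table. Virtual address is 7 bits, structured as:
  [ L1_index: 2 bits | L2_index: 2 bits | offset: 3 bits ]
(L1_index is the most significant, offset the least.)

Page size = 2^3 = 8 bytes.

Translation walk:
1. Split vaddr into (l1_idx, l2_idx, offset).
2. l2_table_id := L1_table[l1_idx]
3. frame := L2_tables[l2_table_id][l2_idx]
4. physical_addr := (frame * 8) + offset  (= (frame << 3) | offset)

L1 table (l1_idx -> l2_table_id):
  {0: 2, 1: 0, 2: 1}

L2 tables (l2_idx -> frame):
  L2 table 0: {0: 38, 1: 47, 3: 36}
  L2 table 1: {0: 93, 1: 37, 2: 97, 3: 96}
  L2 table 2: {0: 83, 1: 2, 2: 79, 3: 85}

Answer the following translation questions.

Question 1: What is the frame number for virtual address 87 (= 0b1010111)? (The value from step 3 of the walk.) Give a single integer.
Answer: 97

Derivation:
vaddr = 87: l1_idx=2, l2_idx=2
L1[2] = 1; L2[1][2] = 97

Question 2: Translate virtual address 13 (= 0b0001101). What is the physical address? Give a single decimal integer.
vaddr = 13 = 0b0001101
Split: l1_idx=0, l2_idx=1, offset=5
L1[0] = 2
L2[2][1] = 2
paddr = 2 * 8 + 5 = 21

Answer: 21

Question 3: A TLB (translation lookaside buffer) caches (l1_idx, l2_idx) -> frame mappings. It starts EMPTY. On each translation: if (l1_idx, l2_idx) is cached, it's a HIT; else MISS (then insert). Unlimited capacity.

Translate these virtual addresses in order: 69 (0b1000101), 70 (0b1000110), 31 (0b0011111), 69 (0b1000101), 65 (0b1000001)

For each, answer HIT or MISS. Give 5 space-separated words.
Answer: MISS HIT MISS HIT HIT

Derivation:
vaddr=69: (2,0) not in TLB -> MISS, insert
vaddr=70: (2,0) in TLB -> HIT
vaddr=31: (0,3) not in TLB -> MISS, insert
vaddr=69: (2,0) in TLB -> HIT
vaddr=65: (2,0) in TLB -> HIT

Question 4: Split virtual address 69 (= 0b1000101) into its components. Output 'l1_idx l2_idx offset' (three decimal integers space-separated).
Answer: 2 0 5

Derivation:
vaddr = 69 = 0b1000101
  top 2 bits -> l1_idx = 2
  next 2 bits -> l2_idx = 0
  bottom 3 bits -> offset = 5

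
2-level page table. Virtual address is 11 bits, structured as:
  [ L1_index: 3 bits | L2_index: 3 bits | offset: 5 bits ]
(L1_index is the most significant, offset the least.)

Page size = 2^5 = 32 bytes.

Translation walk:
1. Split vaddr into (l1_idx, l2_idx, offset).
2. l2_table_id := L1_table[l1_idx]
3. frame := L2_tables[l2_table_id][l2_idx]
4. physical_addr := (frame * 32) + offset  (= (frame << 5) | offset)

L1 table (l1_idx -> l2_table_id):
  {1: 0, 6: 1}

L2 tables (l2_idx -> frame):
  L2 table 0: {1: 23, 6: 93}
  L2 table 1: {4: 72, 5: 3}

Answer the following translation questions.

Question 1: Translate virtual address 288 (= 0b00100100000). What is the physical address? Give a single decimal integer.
vaddr = 288 = 0b00100100000
Split: l1_idx=1, l2_idx=1, offset=0
L1[1] = 0
L2[0][1] = 23
paddr = 23 * 32 + 0 = 736

Answer: 736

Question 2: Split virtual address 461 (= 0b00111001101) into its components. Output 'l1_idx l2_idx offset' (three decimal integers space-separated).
Answer: 1 6 13

Derivation:
vaddr = 461 = 0b00111001101
  top 3 bits -> l1_idx = 1
  next 3 bits -> l2_idx = 6
  bottom 5 bits -> offset = 13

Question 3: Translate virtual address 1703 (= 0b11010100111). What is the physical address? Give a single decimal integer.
Answer: 103

Derivation:
vaddr = 1703 = 0b11010100111
Split: l1_idx=6, l2_idx=5, offset=7
L1[6] = 1
L2[1][5] = 3
paddr = 3 * 32 + 7 = 103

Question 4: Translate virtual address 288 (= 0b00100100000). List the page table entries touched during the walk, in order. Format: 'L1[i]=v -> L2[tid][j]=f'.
vaddr = 288 = 0b00100100000
Split: l1_idx=1, l2_idx=1, offset=0

Answer: L1[1]=0 -> L2[0][1]=23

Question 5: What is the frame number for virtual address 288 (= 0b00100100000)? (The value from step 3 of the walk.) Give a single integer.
vaddr = 288: l1_idx=1, l2_idx=1
L1[1] = 0; L2[0][1] = 23

Answer: 23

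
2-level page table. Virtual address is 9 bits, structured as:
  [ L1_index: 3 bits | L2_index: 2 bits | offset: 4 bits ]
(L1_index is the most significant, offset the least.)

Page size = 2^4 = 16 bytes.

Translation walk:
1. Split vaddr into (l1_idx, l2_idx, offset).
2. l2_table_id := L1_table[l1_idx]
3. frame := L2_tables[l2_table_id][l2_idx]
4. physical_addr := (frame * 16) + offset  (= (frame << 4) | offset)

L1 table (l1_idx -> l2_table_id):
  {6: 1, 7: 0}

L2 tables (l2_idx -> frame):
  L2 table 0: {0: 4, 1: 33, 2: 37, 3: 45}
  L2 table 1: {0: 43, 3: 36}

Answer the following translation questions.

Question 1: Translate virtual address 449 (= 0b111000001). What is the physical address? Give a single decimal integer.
Answer: 65

Derivation:
vaddr = 449 = 0b111000001
Split: l1_idx=7, l2_idx=0, offset=1
L1[7] = 0
L2[0][0] = 4
paddr = 4 * 16 + 1 = 65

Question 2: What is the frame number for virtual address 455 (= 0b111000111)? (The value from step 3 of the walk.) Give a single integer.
Answer: 4

Derivation:
vaddr = 455: l1_idx=7, l2_idx=0
L1[7] = 0; L2[0][0] = 4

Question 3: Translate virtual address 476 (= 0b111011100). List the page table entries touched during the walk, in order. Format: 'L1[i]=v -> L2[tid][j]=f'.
Answer: L1[7]=0 -> L2[0][1]=33

Derivation:
vaddr = 476 = 0b111011100
Split: l1_idx=7, l2_idx=1, offset=12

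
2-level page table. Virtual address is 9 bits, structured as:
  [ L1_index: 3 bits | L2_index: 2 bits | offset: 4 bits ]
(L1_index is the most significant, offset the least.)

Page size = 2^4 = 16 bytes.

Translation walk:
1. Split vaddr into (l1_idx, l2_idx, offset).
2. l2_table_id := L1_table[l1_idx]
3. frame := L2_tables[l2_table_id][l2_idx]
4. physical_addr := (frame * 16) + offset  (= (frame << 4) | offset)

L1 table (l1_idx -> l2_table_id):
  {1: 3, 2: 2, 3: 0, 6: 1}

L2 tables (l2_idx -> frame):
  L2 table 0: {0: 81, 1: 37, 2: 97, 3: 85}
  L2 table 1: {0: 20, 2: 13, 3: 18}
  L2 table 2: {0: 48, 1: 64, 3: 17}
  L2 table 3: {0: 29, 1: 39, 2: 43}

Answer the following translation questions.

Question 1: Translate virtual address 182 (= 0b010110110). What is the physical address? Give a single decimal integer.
vaddr = 182 = 0b010110110
Split: l1_idx=2, l2_idx=3, offset=6
L1[2] = 2
L2[2][3] = 17
paddr = 17 * 16 + 6 = 278

Answer: 278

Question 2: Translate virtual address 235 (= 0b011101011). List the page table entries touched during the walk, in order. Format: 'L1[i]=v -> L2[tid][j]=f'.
Answer: L1[3]=0 -> L2[0][2]=97

Derivation:
vaddr = 235 = 0b011101011
Split: l1_idx=3, l2_idx=2, offset=11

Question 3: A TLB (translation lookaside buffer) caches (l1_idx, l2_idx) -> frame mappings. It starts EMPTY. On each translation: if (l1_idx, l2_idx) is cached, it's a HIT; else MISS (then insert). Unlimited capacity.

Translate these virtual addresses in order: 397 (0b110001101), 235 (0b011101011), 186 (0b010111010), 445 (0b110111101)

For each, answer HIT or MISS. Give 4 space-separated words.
Answer: MISS MISS MISS MISS

Derivation:
vaddr=397: (6,0) not in TLB -> MISS, insert
vaddr=235: (3,2) not in TLB -> MISS, insert
vaddr=186: (2,3) not in TLB -> MISS, insert
vaddr=445: (6,3) not in TLB -> MISS, insert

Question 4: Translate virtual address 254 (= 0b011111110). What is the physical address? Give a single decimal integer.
Answer: 1374

Derivation:
vaddr = 254 = 0b011111110
Split: l1_idx=3, l2_idx=3, offset=14
L1[3] = 0
L2[0][3] = 85
paddr = 85 * 16 + 14 = 1374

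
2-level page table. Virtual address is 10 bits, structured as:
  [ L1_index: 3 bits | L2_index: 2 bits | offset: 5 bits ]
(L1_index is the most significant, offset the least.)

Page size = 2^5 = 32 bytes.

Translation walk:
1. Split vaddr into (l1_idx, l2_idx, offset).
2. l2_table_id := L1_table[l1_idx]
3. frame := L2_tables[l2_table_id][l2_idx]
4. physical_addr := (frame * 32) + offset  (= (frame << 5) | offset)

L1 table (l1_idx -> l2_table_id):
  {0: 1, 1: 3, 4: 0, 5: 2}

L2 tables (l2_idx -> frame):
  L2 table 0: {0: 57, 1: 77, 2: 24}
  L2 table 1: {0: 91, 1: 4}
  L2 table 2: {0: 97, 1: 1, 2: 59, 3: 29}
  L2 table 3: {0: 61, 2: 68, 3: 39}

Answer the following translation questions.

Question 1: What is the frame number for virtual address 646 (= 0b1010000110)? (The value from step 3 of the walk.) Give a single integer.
vaddr = 646: l1_idx=5, l2_idx=0
L1[5] = 2; L2[2][0] = 97

Answer: 97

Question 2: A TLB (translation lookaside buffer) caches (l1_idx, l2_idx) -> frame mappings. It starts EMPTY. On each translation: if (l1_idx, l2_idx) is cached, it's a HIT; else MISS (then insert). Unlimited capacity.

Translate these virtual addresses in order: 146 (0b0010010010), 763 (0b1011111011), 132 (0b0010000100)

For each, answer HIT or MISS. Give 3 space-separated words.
vaddr=146: (1,0) not in TLB -> MISS, insert
vaddr=763: (5,3) not in TLB -> MISS, insert
vaddr=132: (1,0) in TLB -> HIT

Answer: MISS MISS HIT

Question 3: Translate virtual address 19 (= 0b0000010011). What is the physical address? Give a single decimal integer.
vaddr = 19 = 0b0000010011
Split: l1_idx=0, l2_idx=0, offset=19
L1[0] = 1
L2[1][0] = 91
paddr = 91 * 32 + 19 = 2931

Answer: 2931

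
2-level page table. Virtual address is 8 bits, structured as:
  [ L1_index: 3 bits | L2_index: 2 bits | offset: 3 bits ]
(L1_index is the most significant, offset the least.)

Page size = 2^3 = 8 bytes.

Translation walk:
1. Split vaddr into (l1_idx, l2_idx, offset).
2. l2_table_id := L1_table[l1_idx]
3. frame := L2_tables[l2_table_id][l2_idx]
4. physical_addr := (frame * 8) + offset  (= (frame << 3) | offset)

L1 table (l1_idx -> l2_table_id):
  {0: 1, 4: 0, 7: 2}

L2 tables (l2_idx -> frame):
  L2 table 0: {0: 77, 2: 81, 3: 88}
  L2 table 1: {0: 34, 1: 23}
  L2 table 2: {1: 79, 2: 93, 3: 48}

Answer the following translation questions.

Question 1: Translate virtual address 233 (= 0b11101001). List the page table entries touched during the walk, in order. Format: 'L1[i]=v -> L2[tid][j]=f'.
vaddr = 233 = 0b11101001
Split: l1_idx=7, l2_idx=1, offset=1

Answer: L1[7]=2 -> L2[2][1]=79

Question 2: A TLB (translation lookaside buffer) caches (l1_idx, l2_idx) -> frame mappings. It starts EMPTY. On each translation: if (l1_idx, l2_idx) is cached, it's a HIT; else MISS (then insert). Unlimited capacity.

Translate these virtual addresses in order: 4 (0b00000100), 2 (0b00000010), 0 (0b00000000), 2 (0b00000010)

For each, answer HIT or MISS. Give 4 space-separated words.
vaddr=4: (0,0) not in TLB -> MISS, insert
vaddr=2: (0,0) in TLB -> HIT
vaddr=0: (0,0) in TLB -> HIT
vaddr=2: (0,0) in TLB -> HIT

Answer: MISS HIT HIT HIT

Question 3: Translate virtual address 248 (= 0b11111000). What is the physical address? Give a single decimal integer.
vaddr = 248 = 0b11111000
Split: l1_idx=7, l2_idx=3, offset=0
L1[7] = 2
L2[2][3] = 48
paddr = 48 * 8 + 0 = 384

Answer: 384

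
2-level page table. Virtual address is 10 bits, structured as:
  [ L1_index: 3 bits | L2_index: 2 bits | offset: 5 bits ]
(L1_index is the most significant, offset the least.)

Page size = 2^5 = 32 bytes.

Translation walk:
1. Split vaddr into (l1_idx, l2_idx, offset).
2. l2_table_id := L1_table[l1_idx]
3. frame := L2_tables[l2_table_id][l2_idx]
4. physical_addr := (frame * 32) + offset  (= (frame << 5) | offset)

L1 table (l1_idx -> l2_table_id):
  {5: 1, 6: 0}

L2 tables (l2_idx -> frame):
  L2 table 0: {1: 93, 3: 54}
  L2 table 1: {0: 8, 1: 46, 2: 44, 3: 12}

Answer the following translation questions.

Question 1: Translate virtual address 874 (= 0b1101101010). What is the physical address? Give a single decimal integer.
vaddr = 874 = 0b1101101010
Split: l1_idx=6, l2_idx=3, offset=10
L1[6] = 0
L2[0][3] = 54
paddr = 54 * 32 + 10 = 1738

Answer: 1738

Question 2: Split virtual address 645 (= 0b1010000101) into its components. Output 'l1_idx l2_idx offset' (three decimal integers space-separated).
Answer: 5 0 5

Derivation:
vaddr = 645 = 0b1010000101
  top 3 bits -> l1_idx = 5
  next 2 bits -> l2_idx = 0
  bottom 5 bits -> offset = 5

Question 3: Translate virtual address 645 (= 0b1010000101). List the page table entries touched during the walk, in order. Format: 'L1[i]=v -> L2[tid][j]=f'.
Answer: L1[5]=1 -> L2[1][0]=8

Derivation:
vaddr = 645 = 0b1010000101
Split: l1_idx=5, l2_idx=0, offset=5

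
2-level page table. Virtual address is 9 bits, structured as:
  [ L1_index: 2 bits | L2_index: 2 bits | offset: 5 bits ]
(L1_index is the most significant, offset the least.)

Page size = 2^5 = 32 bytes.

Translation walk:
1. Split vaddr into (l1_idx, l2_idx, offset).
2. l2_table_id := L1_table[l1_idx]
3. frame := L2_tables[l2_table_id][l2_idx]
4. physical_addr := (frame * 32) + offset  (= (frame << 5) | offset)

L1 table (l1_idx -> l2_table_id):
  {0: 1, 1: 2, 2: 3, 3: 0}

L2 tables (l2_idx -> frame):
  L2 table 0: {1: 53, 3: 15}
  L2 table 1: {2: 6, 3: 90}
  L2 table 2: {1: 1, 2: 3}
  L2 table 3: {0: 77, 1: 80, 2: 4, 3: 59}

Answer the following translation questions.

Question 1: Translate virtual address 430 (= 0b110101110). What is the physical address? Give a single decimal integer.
vaddr = 430 = 0b110101110
Split: l1_idx=3, l2_idx=1, offset=14
L1[3] = 0
L2[0][1] = 53
paddr = 53 * 32 + 14 = 1710

Answer: 1710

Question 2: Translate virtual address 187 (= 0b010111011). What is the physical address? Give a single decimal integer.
vaddr = 187 = 0b010111011
Split: l1_idx=1, l2_idx=1, offset=27
L1[1] = 2
L2[2][1] = 1
paddr = 1 * 32 + 27 = 59

Answer: 59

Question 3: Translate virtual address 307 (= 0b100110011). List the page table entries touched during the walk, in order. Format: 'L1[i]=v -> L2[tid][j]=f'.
vaddr = 307 = 0b100110011
Split: l1_idx=2, l2_idx=1, offset=19

Answer: L1[2]=3 -> L2[3][1]=80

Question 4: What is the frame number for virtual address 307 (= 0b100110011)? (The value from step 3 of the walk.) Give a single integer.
Answer: 80

Derivation:
vaddr = 307: l1_idx=2, l2_idx=1
L1[2] = 3; L2[3][1] = 80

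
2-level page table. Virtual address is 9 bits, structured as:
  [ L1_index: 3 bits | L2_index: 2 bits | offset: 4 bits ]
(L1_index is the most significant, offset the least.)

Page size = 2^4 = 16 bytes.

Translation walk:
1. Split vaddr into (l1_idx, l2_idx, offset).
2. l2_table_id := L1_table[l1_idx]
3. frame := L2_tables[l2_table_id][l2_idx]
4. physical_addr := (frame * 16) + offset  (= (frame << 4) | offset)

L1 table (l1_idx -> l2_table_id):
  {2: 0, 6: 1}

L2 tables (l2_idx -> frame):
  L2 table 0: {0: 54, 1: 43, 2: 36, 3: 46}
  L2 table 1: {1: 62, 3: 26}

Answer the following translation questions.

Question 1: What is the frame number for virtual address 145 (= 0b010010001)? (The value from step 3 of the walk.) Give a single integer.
vaddr = 145: l1_idx=2, l2_idx=1
L1[2] = 0; L2[0][1] = 43

Answer: 43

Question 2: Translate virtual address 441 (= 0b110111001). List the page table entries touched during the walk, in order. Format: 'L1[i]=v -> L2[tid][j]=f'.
vaddr = 441 = 0b110111001
Split: l1_idx=6, l2_idx=3, offset=9

Answer: L1[6]=1 -> L2[1][3]=26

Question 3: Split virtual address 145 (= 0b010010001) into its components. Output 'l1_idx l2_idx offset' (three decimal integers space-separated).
vaddr = 145 = 0b010010001
  top 3 bits -> l1_idx = 2
  next 2 bits -> l2_idx = 1
  bottom 4 bits -> offset = 1

Answer: 2 1 1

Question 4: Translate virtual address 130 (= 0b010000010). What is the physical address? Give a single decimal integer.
vaddr = 130 = 0b010000010
Split: l1_idx=2, l2_idx=0, offset=2
L1[2] = 0
L2[0][0] = 54
paddr = 54 * 16 + 2 = 866

Answer: 866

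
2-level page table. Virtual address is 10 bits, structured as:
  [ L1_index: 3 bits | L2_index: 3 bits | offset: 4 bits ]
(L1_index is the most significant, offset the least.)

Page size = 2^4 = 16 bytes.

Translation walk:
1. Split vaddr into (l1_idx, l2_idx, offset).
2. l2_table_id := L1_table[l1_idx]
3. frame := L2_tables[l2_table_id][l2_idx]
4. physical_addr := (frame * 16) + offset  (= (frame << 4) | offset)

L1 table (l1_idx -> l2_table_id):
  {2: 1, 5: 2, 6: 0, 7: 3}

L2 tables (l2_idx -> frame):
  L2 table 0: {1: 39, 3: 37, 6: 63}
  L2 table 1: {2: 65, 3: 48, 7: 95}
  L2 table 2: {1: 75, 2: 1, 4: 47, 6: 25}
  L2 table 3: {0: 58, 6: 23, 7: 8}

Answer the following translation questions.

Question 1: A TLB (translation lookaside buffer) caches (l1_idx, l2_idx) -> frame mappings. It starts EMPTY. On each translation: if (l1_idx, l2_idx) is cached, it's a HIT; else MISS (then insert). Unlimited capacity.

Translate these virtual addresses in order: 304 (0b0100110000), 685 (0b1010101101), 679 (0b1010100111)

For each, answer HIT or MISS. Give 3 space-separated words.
vaddr=304: (2,3) not in TLB -> MISS, insert
vaddr=685: (5,2) not in TLB -> MISS, insert
vaddr=679: (5,2) in TLB -> HIT

Answer: MISS MISS HIT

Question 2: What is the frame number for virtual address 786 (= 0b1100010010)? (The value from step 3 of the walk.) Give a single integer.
vaddr = 786: l1_idx=6, l2_idx=1
L1[6] = 0; L2[0][1] = 39

Answer: 39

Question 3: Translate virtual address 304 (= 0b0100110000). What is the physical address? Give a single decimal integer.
Answer: 768

Derivation:
vaddr = 304 = 0b0100110000
Split: l1_idx=2, l2_idx=3, offset=0
L1[2] = 1
L2[1][3] = 48
paddr = 48 * 16 + 0 = 768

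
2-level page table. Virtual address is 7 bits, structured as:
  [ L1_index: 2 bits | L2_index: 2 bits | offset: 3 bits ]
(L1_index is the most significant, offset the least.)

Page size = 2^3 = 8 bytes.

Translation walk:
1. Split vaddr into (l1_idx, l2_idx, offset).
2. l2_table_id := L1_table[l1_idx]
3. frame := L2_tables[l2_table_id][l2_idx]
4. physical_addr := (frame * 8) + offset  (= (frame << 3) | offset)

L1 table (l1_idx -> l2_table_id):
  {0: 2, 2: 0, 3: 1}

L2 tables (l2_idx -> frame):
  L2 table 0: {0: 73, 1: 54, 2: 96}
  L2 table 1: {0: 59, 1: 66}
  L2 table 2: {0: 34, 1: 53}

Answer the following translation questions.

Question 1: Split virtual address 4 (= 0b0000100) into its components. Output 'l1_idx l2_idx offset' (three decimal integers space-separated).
vaddr = 4 = 0b0000100
  top 2 bits -> l1_idx = 0
  next 2 bits -> l2_idx = 0
  bottom 3 bits -> offset = 4

Answer: 0 0 4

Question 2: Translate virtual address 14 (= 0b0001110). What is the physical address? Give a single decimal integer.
vaddr = 14 = 0b0001110
Split: l1_idx=0, l2_idx=1, offset=6
L1[0] = 2
L2[2][1] = 53
paddr = 53 * 8 + 6 = 430

Answer: 430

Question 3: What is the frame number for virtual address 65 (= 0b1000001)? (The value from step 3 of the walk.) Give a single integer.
vaddr = 65: l1_idx=2, l2_idx=0
L1[2] = 0; L2[0][0] = 73

Answer: 73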